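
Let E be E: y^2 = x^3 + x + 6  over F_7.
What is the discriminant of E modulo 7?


4 a^3 + 27 b^2 = 4*1^3 + 27*6^2 = 4 + 972 = 976
Delta = -16 * (976) = -15616
Delta mod 7 = 1

Delta = 1 (mod 7)


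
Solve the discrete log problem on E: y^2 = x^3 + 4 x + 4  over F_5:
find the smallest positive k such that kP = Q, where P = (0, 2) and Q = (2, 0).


Enumerate multiples of P until we hit Q = (2, 0):
  1P = (0, 2)
  2P = (1, 2)
  3P = (4, 3)
  4P = (2, 0)
Match found at i = 4.

k = 4


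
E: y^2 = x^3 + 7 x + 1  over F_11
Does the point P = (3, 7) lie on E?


Check whether y^2 = x^3 + 7 x + 1 (mod 11) for (x, y) = (3, 7).
LHS: y^2 = 7^2 mod 11 = 5
RHS: x^3 + 7 x + 1 = 3^3 + 7*3 + 1 mod 11 = 5
LHS = RHS

Yes, on the curve


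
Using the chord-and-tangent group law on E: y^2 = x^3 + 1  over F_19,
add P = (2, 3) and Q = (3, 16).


P != Q, so use the chord formula.
s = (y2 - y1) / (x2 - x1) = (13) / (1) mod 19 = 13
x3 = s^2 - x1 - x2 mod 19 = 13^2 - 2 - 3 = 12
y3 = s (x1 - x3) - y1 mod 19 = 13 * (2 - 12) - 3 = 0

P + Q = (12, 0)


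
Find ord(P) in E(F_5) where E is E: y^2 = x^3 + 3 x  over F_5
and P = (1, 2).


Compute successive multiples of P until we hit O:
  1P = (1, 2)
  2P = (4, 1)
  3P = (4, 4)
  4P = (1, 3)
  5P = O

ord(P) = 5


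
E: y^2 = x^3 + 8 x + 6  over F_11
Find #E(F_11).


For each x in F_11, count y with y^2 = x^3 + 8 x + 6 mod 11:
  x = 1: RHS = 4, y in [2, 9]  -> 2 point(s)
  x = 4: RHS = 3, y in [5, 6]  -> 2 point(s)
  x = 7: RHS = 9, y in [3, 8]  -> 2 point(s)
  x = 9: RHS = 4, y in [2, 9]  -> 2 point(s)
Affine points: 8. Add the point at infinity: total = 9.

#E(F_11) = 9


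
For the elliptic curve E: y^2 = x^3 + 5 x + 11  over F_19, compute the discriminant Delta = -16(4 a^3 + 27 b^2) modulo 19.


4 a^3 + 27 b^2 = 4*5^3 + 27*11^2 = 500 + 3267 = 3767
Delta = -16 * (3767) = -60272
Delta mod 19 = 15

Delta = 15 (mod 19)


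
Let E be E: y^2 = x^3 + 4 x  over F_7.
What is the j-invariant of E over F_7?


Delta = -16(4 a^3 + 27 b^2) mod 7 = 6
-1728 * (4 a)^3 = -1728 * (4*4)^3 mod 7 = 1
j = 1 * 6^(-1) mod 7 = 6

j = 6 (mod 7)


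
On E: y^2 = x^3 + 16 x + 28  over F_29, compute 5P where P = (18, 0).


k = 5 = 101_2 (binary, LSB first: 101)
Double-and-add from P = (18, 0):
  bit 0 = 1: acc = O + (18, 0) = (18, 0)
  bit 1 = 0: acc unchanged = (18, 0)
  bit 2 = 1: acc = (18, 0) + O = (18, 0)

5P = (18, 0)


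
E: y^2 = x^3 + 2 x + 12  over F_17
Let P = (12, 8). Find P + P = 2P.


Doubling: s = (3 x1^2 + a) / (2 y1)
s = (3*12^2 + 2) / (2*8) mod 17 = 8
x3 = s^2 - 2 x1 mod 17 = 8^2 - 2*12 = 6
y3 = s (x1 - x3) - y1 mod 17 = 8 * (12 - 6) - 8 = 6

2P = (6, 6)


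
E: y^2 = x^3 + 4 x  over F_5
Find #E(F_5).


For each x in F_5, count y with y^2 = x^3 + 4 x + 0 mod 5:
  x = 0: RHS = 0, y in [0]  -> 1 point(s)
  x = 1: RHS = 0, y in [0]  -> 1 point(s)
  x = 2: RHS = 1, y in [1, 4]  -> 2 point(s)
  x = 3: RHS = 4, y in [2, 3]  -> 2 point(s)
  x = 4: RHS = 0, y in [0]  -> 1 point(s)
Affine points: 7. Add the point at infinity: total = 8.

#E(F_5) = 8


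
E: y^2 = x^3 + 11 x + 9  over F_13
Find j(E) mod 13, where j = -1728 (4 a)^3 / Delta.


Delta = -16(4 a^3 + 27 b^2) mod 13 = 9
-1728 * (4 a)^3 = -1728 * (4*11)^3 mod 13 = 8
j = 8 * 9^(-1) mod 13 = 11

j = 11 (mod 13)


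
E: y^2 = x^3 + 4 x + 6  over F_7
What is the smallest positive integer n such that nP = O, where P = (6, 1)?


Compute successive multiples of P until we hit O:
  1P = (6, 1)
  2P = (2, 6)
  3P = (1, 5)
  4P = (4, 3)
  5P = (5, 5)
  6P = (5, 2)
  7P = (4, 4)
  8P = (1, 2)
  ... (continuing to 11P)
  11P = O

ord(P) = 11


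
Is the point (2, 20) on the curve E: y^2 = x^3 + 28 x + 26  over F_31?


Check whether y^2 = x^3 + 28 x + 26 (mod 31) for (x, y) = (2, 20).
LHS: y^2 = 20^2 mod 31 = 28
RHS: x^3 + 28 x + 26 = 2^3 + 28*2 + 26 mod 31 = 28
LHS = RHS

Yes, on the curve


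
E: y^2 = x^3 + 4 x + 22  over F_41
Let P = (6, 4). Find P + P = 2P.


Doubling: s = (3 x1^2 + a) / (2 y1)
s = (3*6^2 + 4) / (2*4) mod 41 = 14
x3 = s^2 - 2 x1 mod 41 = 14^2 - 2*6 = 20
y3 = s (x1 - x3) - y1 mod 41 = 14 * (6 - 20) - 4 = 5

2P = (20, 5)


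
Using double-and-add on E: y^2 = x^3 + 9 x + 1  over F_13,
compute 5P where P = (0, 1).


k = 5 = 101_2 (binary, LSB first: 101)
Double-and-add from P = (0, 1):
  bit 0 = 1: acc = O + (0, 1) = (0, 1)
  bit 1 = 0: acc unchanged = (0, 1)
  bit 2 = 1: acc = (0, 1) + (4, 6) = (0, 12)

5P = (0, 12)


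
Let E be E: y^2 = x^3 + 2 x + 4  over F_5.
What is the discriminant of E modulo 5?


4 a^3 + 27 b^2 = 4*2^3 + 27*4^2 = 32 + 432 = 464
Delta = -16 * (464) = -7424
Delta mod 5 = 1

Delta = 1 (mod 5)


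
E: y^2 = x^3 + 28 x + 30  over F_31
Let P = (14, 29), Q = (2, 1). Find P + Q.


P != Q, so use the chord formula.
s = (y2 - y1) / (x2 - x1) = (3) / (19) mod 31 = 23
x3 = s^2 - x1 - x2 mod 31 = 23^2 - 14 - 2 = 17
y3 = s (x1 - x3) - y1 mod 31 = 23 * (14 - 17) - 29 = 26

P + Q = (17, 26)


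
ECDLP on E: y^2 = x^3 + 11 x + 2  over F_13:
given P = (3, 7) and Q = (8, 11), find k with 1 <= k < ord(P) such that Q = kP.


Enumerate multiples of P until we hit Q = (8, 11):
  1P = (3, 7)
  2P = (8, 11)
Match found at i = 2.

k = 2


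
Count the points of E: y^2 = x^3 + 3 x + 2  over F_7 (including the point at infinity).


For each x in F_7, count y with y^2 = x^3 + 3 x + 2 mod 7:
  x = 0: RHS = 2, y in [3, 4]  -> 2 point(s)
  x = 2: RHS = 2, y in [3, 4]  -> 2 point(s)
  x = 4: RHS = 1, y in [1, 6]  -> 2 point(s)
  x = 5: RHS = 2, y in [3, 4]  -> 2 point(s)
Affine points: 8. Add the point at infinity: total = 9.

#E(F_7) = 9


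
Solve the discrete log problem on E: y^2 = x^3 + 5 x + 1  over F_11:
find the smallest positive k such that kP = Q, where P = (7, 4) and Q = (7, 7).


Enumerate multiples of P until we hit Q = (7, 7):
  1P = (7, 4)
  2P = (6, 4)
  3P = (9, 7)
  4P = (0, 1)
  5P = (8, 5)
  6P = (8, 6)
  7P = (0, 10)
  8P = (9, 4)
  9P = (6, 7)
  10P = (7, 7)
Match found at i = 10.

k = 10


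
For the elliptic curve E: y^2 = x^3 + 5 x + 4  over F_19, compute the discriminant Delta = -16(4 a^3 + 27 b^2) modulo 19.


4 a^3 + 27 b^2 = 4*5^3 + 27*4^2 = 500 + 432 = 932
Delta = -16 * (932) = -14912
Delta mod 19 = 3

Delta = 3 (mod 19)


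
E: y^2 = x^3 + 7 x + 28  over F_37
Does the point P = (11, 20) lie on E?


Check whether y^2 = x^3 + 7 x + 28 (mod 37) for (x, y) = (11, 20).
LHS: y^2 = 20^2 mod 37 = 30
RHS: x^3 + 7 x + 28 = 11^3 + 7*11 + 28 mod 37 = 30
LHS = RHS

Yes, on the curve


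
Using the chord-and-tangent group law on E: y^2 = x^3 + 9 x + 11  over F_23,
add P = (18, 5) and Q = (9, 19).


P != Q, so use the chord formula.
s = (y2 - y1) / (x2 - x1) = (14) / (14) mod 23 = 1
x3 = s^2 - x1 - x2 mod 23 = 1^2 - 18 - 9 = 20
y3 = s (x1 - x3) - y1 mod 23 = 1 * (18 - 20) - 5 = 16

P + Q = (20, 16)


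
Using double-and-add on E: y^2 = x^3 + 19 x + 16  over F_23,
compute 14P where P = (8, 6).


k = 14 = 1110_2 (binary, LSB first: 0111)
Double-and-add from P = (8, 6):
  bit 0 = 0: acc unchanged = O
  bit 1 = 1: acc = O + (2, 19) = (2, 19)
  bit 2 = 1: acc = (2, 19) + (20, 22) = (17, 13)
  bit 3 = 1: acc = (17, 13) + (6, 1) = (1, 17)

14P = (1, 17)


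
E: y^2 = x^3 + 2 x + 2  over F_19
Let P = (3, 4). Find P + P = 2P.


Doubling: s = (3 x1^2 + a) / (2 y1)
s = (3*3^2 + 2) / (2*4) mod 19 = 6
x3 = s^2 - 2 x1 mod 19 = 6^2 - 2*3 = 11
y3 = s (x1 - x3) - y1 mod 19 = 6 * (3 - 11) - 4 = 5

2P = (11, 5)


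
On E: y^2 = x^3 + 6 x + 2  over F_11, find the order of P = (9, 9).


Compute successive multiples of P until we hit O:
  1P = (9, 9)
  2P = (5, 6)
  3P = (1, 8)
  4P = (6, 1)
  5P = (8, 1)
  6P = (3, 6)
  7P = (2, 0)
  8P = (3, 5)
  ... (continuing to 14P)
  14P = O

ord(P) = 14


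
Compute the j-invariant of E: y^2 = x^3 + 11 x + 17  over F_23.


Delta = -16(4 a^3 + 27 b^2) mod 23 = 4
-1728 * (4 a)^3 = -1728 * (4*11)^3 mod 23 = 1
j = 1 * 4^(-1) mod 23 = 6

j = 6 (mod 23)


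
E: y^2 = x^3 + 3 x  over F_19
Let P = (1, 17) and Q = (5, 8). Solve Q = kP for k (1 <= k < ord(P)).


Enumerate multiples of P until we hit Q = (5, 8):
  1P = (1, 17)
  2P = (5, 8)
Match found at i = 2.

k = 2


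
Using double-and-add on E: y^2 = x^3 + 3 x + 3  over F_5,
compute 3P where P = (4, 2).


k = 3 = 11_2 (binary, LSB first: 11)
Double-and-add from P = (4, 2):
  bit 0 = 1: acc = O + (4, 2) = (4, 2)
  bit 1 = 1: acc = (4, 2) + (3, 2) = (3, 3)

3P = (3, 3)


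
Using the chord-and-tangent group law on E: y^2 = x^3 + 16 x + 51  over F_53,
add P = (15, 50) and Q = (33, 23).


P != Q, so use the chord formula.
s = (y2 - y1) / (x2 - x1) = (26) / (18) mod 53 = 25
x3 = s^2 - x1 - x2 mod 53 = 25^2 - 15 - 33 = 47
y3 = s (x1 - x3) - y1 mod 53 = 25 * (15 - 47) - 50 = 51

P + Q = (47, 51)


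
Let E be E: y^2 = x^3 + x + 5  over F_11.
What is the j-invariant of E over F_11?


Delta = -16(4 a^3 + 27 b^2) mod 11 = 4
-1728 * (4 a)^3 = -1728 * (4*1)^3 mod 11 = 2
j = 2 * 4^(-1) mod 11 = 6

j = 6 (mod 11)


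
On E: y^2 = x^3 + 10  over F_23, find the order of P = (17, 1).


Compute successive multiples of P until we hit O:
  1P = (17, 1)
  2P = (7, 10)
  3P = (12, 6)
  4P = (18, 0)
  5P = (12, 17)
  6P = (7, 13)
  7P = (17, 22)
  8P = O

ord(P) = 8


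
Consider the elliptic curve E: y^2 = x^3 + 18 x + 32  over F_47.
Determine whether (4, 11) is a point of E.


Check whether y^2 = x^3 + 18 x + 32 (mod 47) for (x, y) = (4, 11).
LHS: y^2 = 11^2 mod 47 = 27
RHS: x^3 + 18 x + 32 = 4^3 + 18*4 + 32 mod 47 = 27
LHS = RHS

Yes, on the curve


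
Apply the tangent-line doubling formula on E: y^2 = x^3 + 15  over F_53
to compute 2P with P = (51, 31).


Doubling: s = (3 x1^2 + a) / (2 y1)
s = (3*51^2 + 0) / (2*31) mod 53 = 19
x3 = s^2 - 2 x1 mod 53 = 19^2 - 2*51 = 47
y3 = s (x1 - x3) - y1 mod 53 = 19 * (51 - 47) - 31 = 45

2P = (47, 45)


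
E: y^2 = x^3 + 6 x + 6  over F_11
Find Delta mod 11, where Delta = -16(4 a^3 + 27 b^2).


4 a^3 + 27 b^2 = 4*6^3 + 27*6^2 = 864 + 972 = 1836
Delta = -16 * (1836) = -29376
Delta mod 11 = 5

Delta = 5 (mod 11)


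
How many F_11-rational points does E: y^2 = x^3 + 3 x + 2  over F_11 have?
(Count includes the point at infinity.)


For each x in F_11, count y with y^2 = x^3 + 3 x + 2 mod 11:
  x = 2: RHS = 5, y in [4, 7]  -> 2 point(s)
  x = 3: RHS = 5, y in [4, 7]  -> 2 point(s)
  x = 4: RHS = 1, y in [1, 10]  -> 2 point(s)
  x = 6: RHS = 5, y in [4, 7]  -> 2 point(s)
  x = 7: RHS = 3, y in [5, 6]  -> 2 point(s)
  x = 10: RHS = 9, y in [3, 8]  -> 2 point(s)
Affine points: 12. Add the point at infinity: total = 13.

#E(F_11) = 13


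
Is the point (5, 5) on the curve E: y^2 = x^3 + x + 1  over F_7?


Check whether y^2 = x^3 + 1 x + 1 (mod 7) for (x, y) = (5, 5).
LHS: y^2 = 5^2 mod 7 = 4
RHS: x^3 + 1 x + 1 = 5^3 + 1*5 + 1 mod 7 = 5
LHS != RHS

No, not on the curve


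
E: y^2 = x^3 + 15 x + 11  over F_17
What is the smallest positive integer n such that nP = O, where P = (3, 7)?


Compute successive multiples of P until we hit O:
  1P = (3, 7)
  2P = (3, 10)
  3P = O

ord(P) = 3


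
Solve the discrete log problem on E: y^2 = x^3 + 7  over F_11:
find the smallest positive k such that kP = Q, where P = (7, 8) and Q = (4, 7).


Enumerate multiples of P until we hit Q = (4, 7):
  1P = (7, 8)
  2P = (6, 6)
  3P = (2, 2)
  4P = (3, 10)
  5P = (4, 7)
Match found at i = 5.

k = 5


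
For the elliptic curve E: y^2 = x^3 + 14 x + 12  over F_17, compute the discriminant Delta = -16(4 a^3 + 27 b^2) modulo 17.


4 a^3 + 27 b^2 = 4*14^3 + 27*12^2 = 10976 + 3888 = 14864
Delta = -16 * (14864) = -237824
Delta mod 17 = 6

Delta = 6 (mod 17)


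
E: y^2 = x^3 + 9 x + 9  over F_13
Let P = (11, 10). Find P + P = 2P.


Doubling: s = (3 x1^2 + a) / (2 y1)
s = (3*11^2 + 9) / (2*10) mod 13 = 3
x3 = s^2 - 2 x1 mod 13 = 3^2 - 2*11 = 0
y3 = s (x1 - x3) - y1 mod 13 = 3 * (11 - 0) - 10 = 10

2P = (0, 10)


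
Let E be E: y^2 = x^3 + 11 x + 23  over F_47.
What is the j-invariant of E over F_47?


Delta = -16(4 a^3 + 27 b^2) mod 47 = 13
-1728 * (4 a)^3 = -1728 * (4*11)^3 mod 47 = 32
j = 32 * 13^(-1) mod 47 = 35

j = 35 (mod 47)


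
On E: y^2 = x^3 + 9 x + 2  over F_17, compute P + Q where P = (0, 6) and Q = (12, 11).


P != Q, so use the chord formula.
s = (y2 - y1) / (x2 - x1) = (5) / (12) mod 17 = 16
x3 = s^2 - x1 - x2 mod 17 = 16^2 - 0 - 12 = 6
y3 = s (x1 - x3) - y1 mod 17 = 16 * (0 - 6) - 6 = 0

P + Q = (6, 0)


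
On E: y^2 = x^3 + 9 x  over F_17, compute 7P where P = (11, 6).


k = 7 = 111_2 (binary, LSB first: 111)
Double-and-add from P = (11, 6):
  bit 0 = 1: acc = O + (11, 6) = (11, 6)
  bit 1 = 1: acc = (11, 6) + (4, 7) = (10, 6)
  bit 2 = 1: acc = (10, 6) + (13, 11) = (10, 11)

7P = (10, 11)


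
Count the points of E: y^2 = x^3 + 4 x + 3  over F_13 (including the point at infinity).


For each x in F_13, count y with y^2 = x^3 + 4 x + 3 mod 13:
  x = 0: RHS = 3, y in [4, 9]  -> 2 point(s)
  x = 3: RHS = 3, y in [4, 9]  -> 2 point(s)
  x = 6: RHS = 9, y in [3, 10]  -> 2 point(s)
  x = 7: RHS = 10, y in [6, 7]  -> 2 point(s)
  x = 8: RHS = 1, y in [1, 12]  -> 2 point(s)
  x = 9: RHS = 1, y in [1, 12]  -> 2 point(s)
  x = 10: RHS = 3, y in [4, 9]  -> 2 point(s)
  x = 11: RHS = 0, y in [0]  -> 1 point(s)
Affine points: 15. Add the point at infinity: total = 16.

#E(F_13) = 16


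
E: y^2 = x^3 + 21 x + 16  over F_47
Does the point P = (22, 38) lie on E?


Check whether y^2 = x^3 + 21 x + 16 (mod 47) for (x, y) = (22, 38).
LHS: y^2 = 38^2 mod 47 = 34
RHS: x^3 + 21 x + 16 = 22^3 + 21*22 + 16 mod 47 = 34
LHS = RHS

Yes, on the curve


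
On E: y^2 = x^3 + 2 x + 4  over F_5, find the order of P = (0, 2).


Compute successive multiples of P until we hit O:
  1P = (0, 2)
  2P = (4, 1)
  3P = (2, 1)
  4P = (2, 4)
  5P = (4, 4)
  6P = (0, 3)
  7P = O

ord(P) = 7


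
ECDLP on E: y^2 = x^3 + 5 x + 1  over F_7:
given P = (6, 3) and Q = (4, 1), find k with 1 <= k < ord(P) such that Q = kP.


Enumerate multiples of P until we hit Q = (4, 1):
  1P = (6, 3)
  2P = (3, 1)
  3P = (0, 1)
  4P = (5, 2)
  5P = (4, 6)
  6P = (1, 0)
  7P = (4, 1)
Match found at i = 7.

k = 7


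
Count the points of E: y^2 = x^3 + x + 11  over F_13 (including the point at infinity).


For each x in F_13, count y with y^2 = x^3 + 1 x + 11 mod 13:
  x = 1: RHS = 0, y in [0]  -> 1 point(s)
  x = 4: RHS = 1, y in [1, 12]  -> 2 point(s)
  x = 6: RHS = 12, y in [5, 8]  -> 2 point(s)
  x = 7: RHS = 10, y in [6, 7]  -> 2 point(s)
  x = 11: RHS = 1, y in [1, 12]  -> 2 point(s)
  x = 12: RHS = 9, y in [3, 10]  -> 2 point(s)
Affine points: 11. Add the point at infinity: total = 12.

#E(F_13) = 12


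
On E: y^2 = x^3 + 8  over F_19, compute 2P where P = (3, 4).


Doubling: s = (3 x1^2 + a) / (2 y1)
s = (3*3^2 + 0) / (2*4) mod 19 = 1
x3 = s^2 - 2 x1 mod 19 = 1^2 - 2*3 = 14
y3 = s (x1 - x3) - y1 mod 19 = 1 * (3 - 14) - 4 = 4

2P = (14, 4)


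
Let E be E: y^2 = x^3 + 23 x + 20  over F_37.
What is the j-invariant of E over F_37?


Delta = -16(4 a^3 + 27 b^2) mod 37 = 4
-1728 * (4 a)^3 = -1728 * (4*23)^3 mod 37 = 31
j = 31 * 4^(-1) mod 37 = 17

j = 17 (mod 37)


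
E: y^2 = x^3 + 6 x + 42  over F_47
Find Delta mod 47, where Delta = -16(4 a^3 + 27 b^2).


4 a^3 + 27 b^2 = 4*6^3 + 27*42^2 = 864 + 47628 = 48492
Delta = -16 * (48492) = -775872
Delta mod 47 = 4

Delta = 4 (mod 47)


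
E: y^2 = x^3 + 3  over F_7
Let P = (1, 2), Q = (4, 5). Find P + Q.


P != Q, so use the chord formula.
s = (y2 - y1) / (x2 - x1) = (3) / (3) mod 7 = 1
x3 = s^2 - x1 - x2 mod 7 = 1^2 - 1 - 4 = 3
y3 = s (x1 - x3) - y1 mod 7 = 1 * (1 - 3) - 2 = 3

P + Q = (3, 3)


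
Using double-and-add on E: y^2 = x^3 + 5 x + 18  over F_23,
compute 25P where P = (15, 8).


k = 25 = 11001_2 (binary, LSB first: 10011)
Double-and-add from P = (15, 8):
  bit 0 = 1: acc = O + (15, 8) = (15, 8)
  bit 1 = 0: acc unchanged = (15, 8)
  bit 2 = 0: acc unchanged = (15, 8)
  bit 3 = 1: acc = (15, 8) + (14, 7) = (18, 12)
  bit 4 = 1: acc = (18, 12) + (22, 9) = (8, 15)

25P = (8, 15)


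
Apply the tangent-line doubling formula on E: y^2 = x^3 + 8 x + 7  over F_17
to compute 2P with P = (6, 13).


Doubling: s = (3 x1^2 + a) / (2 y1)
s = (3*6^2 + 8) / (2*13) mod 17 = 11
x3 = s^2 - 2 x1 mod 17 = 11^2 - 2*6 = 7
y3 = s (x1 - x3) - y1 mod 17 = 11 * (6 - 7) - 13 = 10

2P = (7, 10)


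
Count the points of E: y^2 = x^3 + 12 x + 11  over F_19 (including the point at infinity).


For each x in F_19, count y with y^2 = x^3 + 12 x + 11 mod 19:
  x = 0: RHS = 11, y in [7, 12]  -> 2 point(s)
  x = 1: RHS = 5, y in [9, 10]  -> 2 point(s)
  x = 2: RHS = 5, y in [9, 10]  -> 2 point(s)
  x = 3: RHS = 17, y in [6, 13]  -> 2 point(s)
  x = 4: RHS = 9, y in [3, 16]  -> 2 point(s)
  x = 5: RHS = 6, y in [5, 14]  -> 2 point(s)
  x = 7: RHS = 1, y in [1, 18]  -> 2 point(s)
  x = 8: RHS = 11, y in [7, 12]  -> 2 point(s)
  x = 11: RHS = 11, y in [7, 12]  -> 2 point(s)
  x = 14: RHS = 16, y in [4, 15]  -> 2 point(s)
  x = 16: RHS = 5, y in [9, 10]  -> 2 point(s)
  x = 17: RHS = 17, y in [6, 13]  -> 2 point(s)
  x = 18: RHS = 17, y in [6, 13]  -> 2 point(s)
Affine points: 26. Add the point at infinity: total = 27.

#E(F_19) = 27


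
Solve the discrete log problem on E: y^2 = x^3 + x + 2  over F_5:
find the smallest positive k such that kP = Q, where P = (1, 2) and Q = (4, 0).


Enumerate multiples of P until we hit Q = (4, 0):
  1P = (1, 2)
  2P = (4, 0)
Match found at i = 2.

k = 2


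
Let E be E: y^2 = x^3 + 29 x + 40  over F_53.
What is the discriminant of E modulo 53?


4 a^3 + 27 b^2 = 4*29^3 + 27*40^2 = 97556 + 43200 = 140756
Delta = -16 * (140756) = -2252096
Delta mod 53 = 33

Delta = 33 (mod 53)


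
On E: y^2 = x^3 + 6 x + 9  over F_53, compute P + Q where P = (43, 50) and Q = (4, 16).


P != Q, so use the chord formula.
s = (y2 - y1) / (x2 - x1) = (19) / (14) mod 53 = 43
x3 = s^2 - x1 - x2 mod 53 = 43^2 - 43 - 4 = 0
y3 = s (x1 - x3) - y1 mod 53 = 43 * (43 - 0) - 50 = 50

P + Q = (0, 50)


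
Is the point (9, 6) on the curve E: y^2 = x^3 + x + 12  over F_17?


Check whether y^2 = x^3 + 1 x + 12 (mod 17) for (x, y) = (9, 6).
LHS: y^2 = 6^2 mod 17 = 2
RHS: x^3 + 1 x + 12 = 9^3 + 1*9 + 12 mod 17 = 2
LHS = RHS

Yes, on the curve


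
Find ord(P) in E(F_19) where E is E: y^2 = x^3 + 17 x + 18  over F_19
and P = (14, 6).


Compute successive multiples of P until we hit O:
  1P = (14, 6)
  2P = (16, 4)
  3P = (9, 8)
  4P = (3, 1)
  5P = (11, 4)
  6P = (5, 0)
  7P = (11, 15)
  8P = (3, 18)
  ... (continuing to 12P)
  12P = O

ord(P) = 12


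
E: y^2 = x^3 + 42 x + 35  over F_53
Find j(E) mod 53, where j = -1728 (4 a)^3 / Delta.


Delta = -16(4 a^3 + 27 b^2) mod 53 = 18
-1728 * (4 a)^3 = -1728 * (4*42)^3 mod 53 = 45
j = 45 * 18^(-1) mod 53 = 29

j = 29 (mod 53)


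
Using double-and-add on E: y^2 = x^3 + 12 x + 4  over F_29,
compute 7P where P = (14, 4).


k = 7 = 111_2 (binary, LSB first: 111)
Double-and-add from P = (14, 4):
  bit 0 = 1: acc = O + (14, 4) = (14, 4)
  bit 1 = 1: acc = (14, 4) + (0, 2) = (2, 6)
  bit 2 = 1: acc = (2, 6) + (9, 0) = (14, 25)

7P = (14, 25)


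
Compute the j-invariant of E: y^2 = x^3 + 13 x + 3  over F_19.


Delta = -16(4 a^3 + 27 b^2) mod 19 = 18
-1728 * (4 a)^3 = -1728 * (4*13)^3 mod 19 = 8
j = 8 * 18^(-1) mod 19 = 11

j = 11 (mod 19)


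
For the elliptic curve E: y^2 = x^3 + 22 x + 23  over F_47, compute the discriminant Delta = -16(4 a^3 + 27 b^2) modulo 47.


4 a^3 + 27 b^2 = 4*22^3 + 27*23^2 = 42592 + 14283 = 56875
Delta = -16 * (56875) = -910000
Delta mod 47 = 14

Delta = 14 (mod 47)


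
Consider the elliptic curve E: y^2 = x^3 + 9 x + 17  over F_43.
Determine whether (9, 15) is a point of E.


Check whether y^2 = x^3 + 9 x + 17 (mod 43) for (x, y) = (9, 15).
LHS: y^2 = 15^2 mod 43 = 10
RHS: x^3 + 9 x + 17 = 9^3 + 9*9 + 17 mod 43 = 10
LHS = RHS

Yes, on the curve


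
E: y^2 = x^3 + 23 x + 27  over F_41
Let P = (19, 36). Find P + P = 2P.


Doubling: s = (3 x1^2 + a) / (2 y1)
s = (3*19^2 + 23) / (2*36) mod 41 = 37
x3 = s^2 - 2 x1 mod 41 = 37^2 - 2*19 = 19
y3 = s (x1 - x3) - y1 mod 41 = 37 * (19 - 19) - 36 = 5

2P = (19, 5)


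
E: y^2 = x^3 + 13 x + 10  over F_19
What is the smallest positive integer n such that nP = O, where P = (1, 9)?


Compute successive multiples of P until we hit O:
  1P = (1, 9)
  2P = (7, 11)
  3P = (9, 1)
  4P = (10, 0)
  5P = (9, 18)
  6P = (7, 8)
  7P = (1, 10)
  8P = O

ord(P) = 8


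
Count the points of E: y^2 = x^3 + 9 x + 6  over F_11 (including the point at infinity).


For each x in F_11, count y with y^2 = x^3 + 9 x + 6 mod 11:
  x = 1: RHS = 5, y in [4, 7]  -> 2 point(s)
  x = 3: RHS = 5, y in [4, 7]  -> 2 point(s)
  x = 5: RHS = 0, y in [0]  -> 1 point(s)
  x = 6: RHS = 1, y in [1, 10]  -> 2 point(s)
  x = 7: RHS = 5, y in [4, 7]  -> 2 point(s)
Affine points: 9. Add the point at infinity: total = 10.

#E(F_11) = 10


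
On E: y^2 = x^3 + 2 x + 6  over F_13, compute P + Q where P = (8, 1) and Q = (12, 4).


P != Q, so use the chord formula.
s = (y2 - y1) / (x2 - x1) = (3) / (4) mod 13 = 4
x3 = s^2 - x1 - x2 mod 13 = 4^2 - 8 - 12 = 9
y3 = s (x1 - x3) - y1 mod 13 = 4 * (8 - 9) - 1 = 8

P + Q = (9, 8)


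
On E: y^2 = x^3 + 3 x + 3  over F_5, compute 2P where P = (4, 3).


k = 2 = 10_2 (binary, LSB first: 01)
Double-and-add from P = (4, 3):
  bit 0 = 0: acc unchanged = O
  bit 1 = 1: acc = O + (3, 3) = (3, 3)

2P = (3, 3)


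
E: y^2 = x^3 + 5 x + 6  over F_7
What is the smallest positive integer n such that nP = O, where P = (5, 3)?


Compute successive multiples of P until we hit O:
  1P = (5, 3)
  2P = (6, 0)
  3P = (5, 4)
  4P = O

ord(P) = 4


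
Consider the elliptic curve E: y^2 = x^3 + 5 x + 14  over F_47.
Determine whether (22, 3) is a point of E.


Check whether y^2 = x^3 + 5 x + 14 (mod 47) for (x, y) = (22, 3).
LHS: y^2 = 3^2 mod 47 = 9
RHS: x^3 + 5 x + 14 = 22^3 + 5*22 + 14 mod 47 = 9
LHS = RHS

Yes, on the curve


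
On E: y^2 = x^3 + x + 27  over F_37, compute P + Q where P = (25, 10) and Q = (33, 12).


P != Q, so use the chord formula.
s = (y2 - y1) / (x2 - x1) = (2) / (8) mod 37 = 28
x3 = s^2 - x1 - x2 mod 37 = 28^2 - 25 - 33 = 23
y3 = s (x1 - x3) - y1 mod 37 = 28 * (25 - 23) - 10 = 9

P + Q = (23, 9)


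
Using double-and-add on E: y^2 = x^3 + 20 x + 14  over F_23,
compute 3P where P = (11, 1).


k = 3 = 11_2 (binary, LSB first: 11)
Double-and-add from P = (11, 1):
  bit 0 = 1: acc = O + (11, 1) = (11, 1)
  bit 1 = 1: acc = (11, 1) + (17, 0) = (11, 22)

3P = (11, 22)


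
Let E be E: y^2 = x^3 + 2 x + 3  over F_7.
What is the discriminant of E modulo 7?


4 a^3 + 27 b^2 = 4*2^3 + 27*3^2 = 32 + 243 = 275
Delta = -16 * (275) = -4400
Delta mod 7 = 3

Delta = 3 (mod 7)


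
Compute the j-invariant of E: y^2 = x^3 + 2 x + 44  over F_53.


Delta = -16(4 a^3 + 27 b^2) mod 53 = 6
-1728 * (4 a)^3 = -1728 * (4*2)^3 mod 53 = 46
j = 46 * 6^(-1) mod 53 = 43

j = 43 (mod 53)


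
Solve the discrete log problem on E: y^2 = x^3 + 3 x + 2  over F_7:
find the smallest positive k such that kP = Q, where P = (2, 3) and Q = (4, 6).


Enumerate multiples of P until we hit Q = (4, 6):
  1P = (2, 3)
  2P = (4, 6)
Match found at i = 2.

k = 2


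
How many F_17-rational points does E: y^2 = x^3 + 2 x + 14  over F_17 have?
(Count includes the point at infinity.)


For each x in F_17, count y with y^2 = x^3 + 2 x + 14 mod 17:
  x = 1: RHS = 0, y in [0]  -> 1 point(s)
  x = 2: RHS = 9, y in [3, 14]  -> 2 point(s)
  x = 3: RHS = 13, y in [8, 9]  -> 2 point(s)
  x = 4: RHS = 1, y in [1, 16]  -> 2 point(s)
  x = 5: RHS = 13, y in [8, 9]  -> 2 point(s)
  x = 6: RHS = 4, y in [2, 15]  -> 2 point(s)
  x = 8: RHS = 15, y in [7, 10]  -> 2 point(s)
  x = 9: RHS = 13, y in [8, 9]  -> 2 point(s)
  x = 12: RHS = 15, y in [7, 10]  -> 2 point(s)
  x = 14: RHS = 15, y in [7, 10]  -> 2 point(s)
  x = 15: RHS = 2, y in [6, 11]  -> 2 point(s)
Affine points: 21. Add the point at infinity: total = 22.

#E(F_17) = 22


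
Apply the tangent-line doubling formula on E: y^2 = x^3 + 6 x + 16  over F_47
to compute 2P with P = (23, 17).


Doubling: s = (3 x1^2 + a) / (2 y1)
s = (3*23^2 + 6) / (2*17) mod 47 = 4
x3 = s^2 - 2 x1 mod 47 = 4^2 - 2*23 = 17
y3 = s (x1 - x3) - y1 mod 47 = 4 * (23 - 17) - 17 = 7

2P = (17, 7)


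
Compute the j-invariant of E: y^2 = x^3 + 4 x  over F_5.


Delta = -16(4 a^3 + 27 b^2) mod 5 = 4
-1728 * (4 a)^3 = -1728 * (4*4)^3 mod 5 = 2
j = 2 * 4^(-1) mod 5 = 3

j = 3 (mod 5)


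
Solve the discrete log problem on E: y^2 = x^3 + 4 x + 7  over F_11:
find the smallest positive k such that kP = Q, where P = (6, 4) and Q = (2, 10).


Enumerate multiples of P until we hit Q = (2, 10):
  1P = (6, 4)
  2P = (8, 1)
  3P = (2, 1)
  4P = (7, 9)
  5P = (1, 10)
  6P = (5, 8)
  7P = (5, 3)
  8P = (1, 1)
  9P = (7, 2)
  10P = (2, 10)
Match found at i = 10.

k = 10


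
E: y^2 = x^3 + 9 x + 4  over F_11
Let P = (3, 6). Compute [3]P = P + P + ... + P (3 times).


k = 3 = 11_2 (binary, LSB first: 11)
Double-and-add from P = (3, 6):
  bit 0 = 1: acc = O + (3, 6) = (3, 6)
  bit 1 = 1: acc = (3, 6) + (3, 5) = O

3P = O


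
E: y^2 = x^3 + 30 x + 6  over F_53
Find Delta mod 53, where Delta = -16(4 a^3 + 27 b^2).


4 a^3 + 27 b^2 = 4*30^3 + 27*6^2 = 108000 + 972 = 108972
Delta = -16 * (108972) = -1743552
Delta mod 53 = 42

Delta = 42 (mod 53)


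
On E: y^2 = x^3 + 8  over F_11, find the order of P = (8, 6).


Compute successive multiples of P until we hit O:
  1P = (8, 6)
  2P = (9, 0)
  3P = (8, 5)
  4P = O

ord(P) = 4


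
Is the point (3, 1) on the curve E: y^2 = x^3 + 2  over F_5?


Check whether y^2 = x^3 + 0 x + 2 (mod 5) for (x, y) = (3, 1).
LHS: y^2 = 1^2 mod 5 = 1
RHS: x^3 + 0 x + 2 = 3^3 + 0*3 + 2 mod 5 = 4
LHS != RHS

No, not on the curve


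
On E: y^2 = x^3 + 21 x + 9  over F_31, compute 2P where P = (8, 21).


Doubling: s = (3 x1^2 + a) / (2 y1)
s = (3*8^2 + 21) / (2*21) mod 31 = 25
x3 = s^2 - 2 x1 mod 31 = 25^2 - 2*8 = 20
y3 = s (x1 - x3) - y1 mod 31 = 25 * (8 - 20) - 21 = 20

2P = (20, 20)


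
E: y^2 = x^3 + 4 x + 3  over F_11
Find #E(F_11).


For each x in F_11, count y with y^2 = x^3 + 4 x + 3 mod 11:
  x = 0: RHS = 3, y in [5, 6]  -> 2 point(s)
  x = 3: RHS = 9, y in [3, 8]  -> 2 point(s)
  x = 5: RHS = 5, y in [4, 7]  -> 2 point(s)
  x = 6: RHS = 1, y in [1, 10]  -> 2 point(s)
  x = 7: RHS = 0, y in [0]  -> 1 point(s)
  x = 9: RHS = 9, y in [3, 8]  -> 2 point(s)
  x = 10: RHS = 9, y in [3, 8]  -> 2 point(s)
Affine points: 13. Add the point at infinity: total = 14.

#E(F_11) = 14


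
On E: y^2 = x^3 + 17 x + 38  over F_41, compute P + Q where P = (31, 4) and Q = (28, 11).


P != Q, so use the chord formula.
s = (y2 - y1) / (x2 - x1) = (7) / (38) mod 41 = 25
x3 = s^2 - x1 - x2 mod 41 = 25^2 - 31 - 28 = 33
y3 = s (x1 - x3) - y1 mod 41 = 25 * (31 - 33) - 4 = 28

P + Q = (33, 28)


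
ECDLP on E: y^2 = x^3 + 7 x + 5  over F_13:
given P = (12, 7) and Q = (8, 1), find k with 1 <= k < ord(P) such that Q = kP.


Enumerate multiples of P until we hit Q = (8, 1):
  1P = (12, 7)
  2P = (11, 3)
  3P = (6, 4)
  4P = (5, 3)
  5P = (8, 12)
  6P = (10, 10)
  7P = (3, 12)
  8P = (2, 12)
  9P = (9, 11)
  10P = (1, 0)
  11P = (9, 2)
  12P = (2, 1)
  13P = (3, 1)
  14P = (10, 3)
  15P = (8, 1)
Match found at i = 15.

k = 15


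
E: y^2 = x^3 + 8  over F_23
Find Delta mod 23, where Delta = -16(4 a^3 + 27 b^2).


4 a^3 + 27 b^2 = 4*0^3 + 27*8^2 = 0 + 1728 = 1728
Delta = -16 * (1728) = -27648
Delta mod 23 = 21

Delta = 21 (mod 23)


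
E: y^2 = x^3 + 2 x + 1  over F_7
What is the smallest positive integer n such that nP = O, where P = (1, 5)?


Compute successive multiples of P until we hit O:
  1P = (1, 5)
  2P = (0, 6)
  3P = (0, 1)
  4P = (1, 2)
  5P = O

ord(P) = 5


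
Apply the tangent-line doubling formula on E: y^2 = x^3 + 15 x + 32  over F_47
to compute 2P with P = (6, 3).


Doubling: s = (3 x1^2 + a) / (2 y1)
s = (3*6^2 + 15) / (2*3) mod 47 = 44
x3 = s^2 - 2 x1 mod 47 = 44^2 - 2*6 = 44
y3 = s (x1 - x3) - y1 mod 47 = 44 * (6 - 44) - 3 = 17

2P = (44, 17)


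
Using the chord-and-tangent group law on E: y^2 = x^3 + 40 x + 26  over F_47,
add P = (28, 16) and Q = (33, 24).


P != Q, so use the chord formula.
s = (y2 - y1) / (x2 - x1) = (8) / (5) mod 47 = 11
x3 = s^2 - x1 - x2 mod 47 = 11^2 - 28 - 33 = 13
y3 = s (x1 - x3) - y1 mod 47 = 11 * (28 - 13) - 16 = 8

P + Q = (13, 8)


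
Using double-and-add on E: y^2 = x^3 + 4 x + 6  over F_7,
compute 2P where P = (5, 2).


k = 2 = 10_2 (binary, LSB first: 01)
Double-and-add from P = (5, 2):
  bit 0 = 0: acc unchanged = O
  bit 1 = 1: acc = O + (6, 1) = (6, 1)

2P = (6, 1)


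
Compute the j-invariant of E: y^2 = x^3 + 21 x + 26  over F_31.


Delta = -16(4 a^3 + 27 b^2) mod 31 = 4
-1728 * (4 a)^3 = -1728 * (4*21)^3 mod 31 = 27
j = 27 * 4^(-1) mod 31 = 30

j = 30 (mod 31)


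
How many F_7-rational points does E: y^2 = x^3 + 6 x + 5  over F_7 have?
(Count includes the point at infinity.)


For each x in F_7, count y with y^2 = x^3 + 6 x + 5 mod 7:
  x = 2: RHS = 4, y in [2, 5]  -> 2 point(s)
  x = 3: RHS = 1, y in [1, 6]  -> 2 point(s)
  x = 4: RHS = 2, y in [3, 4]  -> 2 point(s)
Affine points: 6. Add the point at infinity: total = 7.

#E(F_7) = 7


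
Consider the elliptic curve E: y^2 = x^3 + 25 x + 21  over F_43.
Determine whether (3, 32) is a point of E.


Check whether y^2 = x^3 + 25 x + 21 (mod 43) for (x, y) = (3, 32).
LHS: y^2 = 32^2 mod 43 = 35
RHS: x^3 + 25 x + 21 = 3^3 + 25*3 + 21 mod 43 = 37
LHS != RHS

No, not on the curve


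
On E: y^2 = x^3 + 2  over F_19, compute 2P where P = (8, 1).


Doubling: s = (3 x1^2 + a) / (2 y1)
s = (3*8^2 + 0) / (2*1) mod 19 = 1
x3 = s^2 - 2 x1 mod 19 = 1^2 - 2*8 = 4
y3 = s (x1 - x3) - y1 mod 19 = 1 * (8 - 4) - 1 = 3

2P = (4, 3)


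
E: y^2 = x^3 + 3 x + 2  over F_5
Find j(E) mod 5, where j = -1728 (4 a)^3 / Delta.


Delta = -16(4 a^3 + 27 b^2) mod 5 = 4
-1728 * (4 a)^3 = -1728 * (4*3)^3 mod 5 = 1
j = 1 * 4^(-1) mod 5 = 4

j = 4 (mod 5)


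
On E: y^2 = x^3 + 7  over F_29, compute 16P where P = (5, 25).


k = 16 = 10000_2 (binary, LSB first: 00001)
Double-and-add from P = (5, 25):
  bit 0 = 0: acc unchanged = O
  bit 1 = 0: acc unchanged = O
  bit 2 = 0: acc unchanged = O
  bit 3 = 0: acc unchanged = O
  bit 4 = 1: acc = O + (4, 19) = (4, 19)

16P = (4, 19)


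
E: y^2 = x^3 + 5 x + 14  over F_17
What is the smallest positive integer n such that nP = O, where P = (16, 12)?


Compute successive multiples of P until we hit O:
  1P = (16, 12)
  2P = (4, 9)
  3P = (13, 10)
  4P = (13, 7)
  5P = (4, 8)
  6P = (16, 5)
  7P = O

ord(P) = 7


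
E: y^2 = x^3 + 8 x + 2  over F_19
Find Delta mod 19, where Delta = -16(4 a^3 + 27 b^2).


4 a^3 + 27 b^2 = 4*8^3 + 27*2^2 = 2048 + 108 = 2156
Delta = -16 * (2156) = -34496
Delta mod 19 = 8

Delta = 8 (mod 19)


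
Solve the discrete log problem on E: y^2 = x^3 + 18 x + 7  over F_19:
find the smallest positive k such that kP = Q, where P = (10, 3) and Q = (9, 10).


Enumerate multiples of P until we hit Q = (9, 10):
  1P = (10, 3)
  2P = (15, 17)
  3P = (14, 1)
  4P = (0, 11)
  5P = (18, 11)
  6P = (11, 15)
  7P = (9, 9)
  8P = (17, 1)
  9P = (1, 8)
  10P = (13, 5)
  11P = (7, 18)
  12P = (8, 6)
  13P = (8, 13)
  14P = (7, 1)
  15P = (13, 14)
  16P = (1, 11)
  17P = (17, 18)
  18P = (9, 10)
Match found at i = 18.

k = 18


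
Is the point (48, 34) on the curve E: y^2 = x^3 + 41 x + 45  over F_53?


Check whether y^2 = x^3 + 41 x + 45 (mod 53) for (x, y) = (48, 34).
LHS: y^2 = 34^2 mod 53 = 43
RHS: x^3 + 41 x + 45 = 48^3 + 41*48 + 45 mod 53 = 33
LHS != RHS

No, not on the curve


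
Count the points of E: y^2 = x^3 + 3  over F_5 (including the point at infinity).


For each x in F_5, count y with y^2 = x^3 + 0 x + 3 mod 5:
  x = 1: RHS = 4, y in [2, 3]  -> 2 point(s)
  x = 2: RHS = 1, y in [1, 4]  -> 2 point(s)
  x = 3: RHS = 0, y in [0]  -> 1 point(s)
Affine points: 5. Add the point at infinity: total = 6.

#E(F_5) = 6


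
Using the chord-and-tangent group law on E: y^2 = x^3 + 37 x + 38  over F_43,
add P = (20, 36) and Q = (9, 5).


P != Q, so use the chord formula.
s = (y2 - y1) / (x2 - x1) = (12) / (32) mod 43 = 38
x3 = s^2 - x1 - x2 mod 43 = 38^2 - 20 - 9 = 39
y3 = s (x1 - x3) - y1 mod 43 = 38 * (20 - 39) - 36 = 16

P + Q = (39, 16)


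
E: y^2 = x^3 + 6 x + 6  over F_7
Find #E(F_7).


For each x in F_7, count y with y^2 = x^3 + 6 x + 6 mod 7:
  x = 3: RHS = 2, y in [3, 4]  -> 2 point(s)
  x = 5: RHS = 0, y in [0]  -> 1 point(s)
Affine points: 3. Add the point at infinity: total = 4.

#E(F_7) = 4


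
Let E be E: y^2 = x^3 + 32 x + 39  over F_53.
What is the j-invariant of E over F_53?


Delta = -16(4 a^3 + 27 b^2) mod 53 = 27
-1728 * (4 a)^3 = -1728 * (4*32)^3 mod 53 = 1
j = 1 * 27^(-1) mod 53 = 2

j = 2 (mod 53)


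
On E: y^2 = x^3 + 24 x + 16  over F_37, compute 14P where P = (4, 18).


k = 14 = 1110_2 (binary, LSB first: 0111)
Double-and-add from P = (4, 18):
  bit 0 = 0: acc unchanged = O
  bit 1 = 1: acc = O + (33, 35) = (33, 35)
  bit 2 = 1: acc = (33, 35) + (36, 19) = (17, 3)
  bit 3 = 1: acc = (17, 3) + (28, 12) = (26, 30)

14P = (26, 30)


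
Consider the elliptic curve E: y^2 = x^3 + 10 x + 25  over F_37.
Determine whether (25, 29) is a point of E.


Check whether y^2 = x^3 + 10 x + 25 (mod 37) for (x, y) = (25, 29).
LHS: y^2 = 29^2 mod 37 = 27
RHS: x^3 + 10 x + 25 = 25^3 + 10*25 + 25 mod 37 = 27
LHS = RHS

Yes, on the curve


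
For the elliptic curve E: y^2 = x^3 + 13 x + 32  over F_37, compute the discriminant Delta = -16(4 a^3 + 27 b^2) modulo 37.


4 a^3 + 27 b^2 = 4*13^3 + 27*32^2 = 8788 + 27648 = 36436
Delta = -16 * (36436) = -582976
Delta mod 37 = 33

Delta = 33 (mod 37)


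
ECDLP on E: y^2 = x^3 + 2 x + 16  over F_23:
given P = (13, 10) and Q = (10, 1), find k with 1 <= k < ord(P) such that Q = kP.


Enumerate multiples of P until we hit Q = (10, 1):
  1P = (13, 10)
  2P = (21, 21)
  3P = (20, 12)
  4P = (22, 17)
  5P = (17, 15)
  6P = (19, 17)
  7P = (16, 21)
  8P = (10, 1)
Match found at i = 8.

k = 8


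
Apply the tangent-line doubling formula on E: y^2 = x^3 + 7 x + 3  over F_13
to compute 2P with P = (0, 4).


Doubling: s = (3 x1^2 + a) / (2 y1)
s = (3*0^2 + 7) / (2*4) mod 13 = 9
x3 = s^2 - 2 x1 mod 13 = 9^2 - 2*0 = 3
y3 = s (x1 - x3) - y1 mod 13 = 9 * (0 - 3) - 4 = 8

2P = (3, 8)


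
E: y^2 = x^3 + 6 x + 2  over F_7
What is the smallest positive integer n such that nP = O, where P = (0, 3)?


Compute successive multiples of P until we hit O:
  1P = (0, 3)
  2P = (1, 3)
  3P = (6, 4)
  4P = (2, 6)
  5P = (2, 1)
  6P = (6, 3)
  7P = (1, 4)
  8P = (0, 4)
  ... (continuing to 9P)
  9P = O

ord(P) = 9


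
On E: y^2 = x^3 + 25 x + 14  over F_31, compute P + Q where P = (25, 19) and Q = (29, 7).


P != Q, so use the chord formula.
s = (y2 - y1) / (x2 - x1) = (19) / (4) mod 31 = 28
x3 = s^2 - x1 - x2 mod 31 = 28^2 - 25 - 29 = 17
y3 = s (x1 - x3) - y1 mod 31 = 28 * (25 - 17) - 19 = 19

P + Q = (17, 19)


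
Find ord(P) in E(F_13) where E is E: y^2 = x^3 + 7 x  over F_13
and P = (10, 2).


Compute successive multiples of P until we hit O:
  1P = (10, 2)
  2P = (10, 11)
  3P = O

ord(P) = 3


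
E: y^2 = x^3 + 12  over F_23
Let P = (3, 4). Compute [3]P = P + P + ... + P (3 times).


k = 3 = 11_2 (binary, LSB first: 11)
Double-and-add from P = (3, 4):
  bit 0 = 1: acc = O + (3, 4) = (3, 4)
  bit 1 = 1: acc = (3, 4) + (0, 9) = (10, 0)

3P = (10, 0)


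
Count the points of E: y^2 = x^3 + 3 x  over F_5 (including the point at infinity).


For each x in F_5, count y with y^2 = x^3 + 3 x + 0 mod 5:
  x = 0: RHS = 0, y in [0]  -> 1 point(s)
  x = 1: RHS = 4, y in [2, 3]  -> 2 point(s)
  x = 2: RHS = 4, y in [2, 3]  -> 2 point(s)
  x = 3: RHS = 1, y in [1, 4]  -> 2 point(s)
  x = 4: RHS = 1, y in [1, 4]  -> 2 point(s)
Affine points: 9. Add the point at infinity: total = 10.

#E(F_5) = 10


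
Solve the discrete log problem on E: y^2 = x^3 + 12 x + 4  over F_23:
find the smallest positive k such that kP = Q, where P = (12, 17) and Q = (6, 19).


Enumerate multiples of P until we hit Q = (6, 19):
  1P = (12, 17)
  2P = (11, 15)
  3P = (4, 22)
  4P = (2, 17)
  5P = (9, 6)
  6P = (18, 7)
  7P = (6, 19)
Match found at i = 7.

k = 7


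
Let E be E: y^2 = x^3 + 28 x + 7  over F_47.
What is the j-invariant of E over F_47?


Delta = -16(4 a^3 + 27 b^2) mod 47 = 25
-1728 * (4 a)^3 = -1728 * (4*28)^3 mod 47 = 44
j = 44 * 25^(-1) mod 47 = 45

j = 45 (mod 47)


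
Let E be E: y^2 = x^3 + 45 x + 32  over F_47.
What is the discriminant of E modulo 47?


4 a^3 + 27 b^2 = 4*45^3 + 27*32^2 = 364500 + 27648 = 392148
Delta = -16 * (392148) = -6274368
Delta mod 47 = 38

Delta = 38 (mod 47)


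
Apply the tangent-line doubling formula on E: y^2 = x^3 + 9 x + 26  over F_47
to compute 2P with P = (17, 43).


Doubling: s = (3 x1^2 + a) / (2 y1)
s = (3*17^2 + 9) / (2*43) mod 47 = 8
x3 = s^2 - 2 x1 mod 47 = 8^2 - 2*17 = 30
y3 = s (x1 - x3) - y1 mod 47 = 8 * (17 - 30) - 43 = 41

2P = (30, 41)


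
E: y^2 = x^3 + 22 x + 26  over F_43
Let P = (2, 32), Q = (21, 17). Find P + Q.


P != Q, so use the chord formula.
s = (y2 - y1) / (x2 - x1) = (28) / (19) mod 43 = 6
x3 = s^2 - x1 - x2 mod 43 = 6^2 - 2 - 21 = 13
y3 = s (x1 - x3) - y1 mod 43 = 6 * (2 - 13) - 32 = 31

P + Q = (13, 31)


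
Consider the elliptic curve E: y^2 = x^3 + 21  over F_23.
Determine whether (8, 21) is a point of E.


Check whether y^2 = x^3 + 0 x + 21 (mod 23) for (x, y) = (8, 21).
LHS: y^2 = 21^2 mod 23 = 4
RHS: x^3 + 0 x + 21 = 8^3 + 0*8 + 21 mod 23 = 4
LHS = RHS

Yes, on the curve


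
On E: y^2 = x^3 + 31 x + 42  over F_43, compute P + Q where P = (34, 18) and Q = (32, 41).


P != Q, so use the chord formula.
s = (y2 - y1) / (x2 - x1) = (23) / (41) mod 43 = 10
x3 = s^2 - x1 - x2 mod 43 = 10^2 - 34 - 32 = 34
y3 = s (x1 - x3) - y1 mod 43 = 10 * (34 - 34) - 18 = 25

P + Q = (34, 25)


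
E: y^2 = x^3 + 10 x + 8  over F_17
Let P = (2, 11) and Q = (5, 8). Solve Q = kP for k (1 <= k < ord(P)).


Enumerate multiples of P until we hit Q = (5, 8):
  1P = (2, 11)
  2P = (14, 11)
  3P = (1, 6)
  4P = (5, 8)
Match found at i = 4.

k = 4


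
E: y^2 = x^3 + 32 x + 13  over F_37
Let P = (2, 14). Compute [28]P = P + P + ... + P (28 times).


k = 28 = 11100_2 (binary, LSB first: 00111)
Double-and-add from P = (2, 14):
  bit 0 = 0: acc unchanged = O
  bit 1 = 0: acc unchanged = O
  bit 2 = 1: acc = O + (24, 29) = (24, 29)
  bit 3 = 1: acc = (24, 29) + (27, 5) = (13, 31)
  bit 4 = 1: acc = (13, 31) + (30, 36) = (1, 3)

28P = (1, 3)


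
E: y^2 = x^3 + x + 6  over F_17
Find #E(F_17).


For each x in F_17, count y with y^2 = x^3 + 1 x + 6 mod 17:
  x = 1: RHS = 8, y in [5, 12]  -> 2 point(s)
  x = 2: RHS = 16, y in [4, 13]  -> 2 point(s)
  x = 3: RHS = 2, y in [6, 11]  -> 2 point(s)
  x = 5: RHS = 0, y in [0]  -> 1 point(s)
  x = 7: RHS = 16, y in [4, 13]  -> 2 point(s)
  x = 8: RHS = 16, y in [4, 13]  -> 2 point(s)
  x = 9: RHS = 13, y in [8, 9]  -> 2 point(s)
  x = 10: RHS = 13, y in [8, 9]  -> 2 point(s)
  x = 15: RHS = 13, y in [8, 9]  -> 2 point(s)
  x = 16: RHS = 4, y in [2, 15]  -> 2 point(s)
Affine points: 19. Add the point at infinity: total = 20.

#E(F_17) = 20


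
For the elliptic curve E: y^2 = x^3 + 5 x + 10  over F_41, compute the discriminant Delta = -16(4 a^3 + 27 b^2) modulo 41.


4 a^3 + 27 b^2 = 4*5^3 + 27*10^2 = 500 + 2700 = 3200
Delta = -16 * (3200) = -51200
Delta mod 41 = 9

Delta = 9 (mod 41)


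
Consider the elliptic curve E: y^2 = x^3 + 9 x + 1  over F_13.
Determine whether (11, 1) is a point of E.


Check whether y^2 = x^3 + 9 x + 1 (mod 13) for (x, y) = (11, 1).
LHS: y^2 = 1^2 mod 13 = 1
RHS: x^3 + 9 x + 1 = 11^3 + 9*11 + 1 mod 13 = 1
LHS = RHS

Yes, on the curve


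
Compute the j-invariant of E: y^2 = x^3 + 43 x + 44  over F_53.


Delta = -16(4 a^3 + 27 b^2) mod 53 = 17
-1728 * (4 a)^3 = -1728 * (4*43)^3 mod 53 = 27
j = 27 * 17^(-1) mod 53 = 39

j = 39 (mod 53)
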